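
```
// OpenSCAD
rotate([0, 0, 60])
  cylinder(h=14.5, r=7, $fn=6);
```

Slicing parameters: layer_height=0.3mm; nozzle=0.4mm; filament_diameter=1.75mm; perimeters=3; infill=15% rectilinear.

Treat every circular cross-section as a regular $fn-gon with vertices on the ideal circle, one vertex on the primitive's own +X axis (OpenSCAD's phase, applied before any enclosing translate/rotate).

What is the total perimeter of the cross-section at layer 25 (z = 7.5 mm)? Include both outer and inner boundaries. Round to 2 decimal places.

At z = 7.5 mm: the r=7 cylinder gives a regular 6-gon of circumradius 7 (constant along its height) (perimeter = 2·6·7.000·sin(180°/6) = 42.00 mm); (rotated 60° about Z; rotation is an isometry so areas/perimeters/island counts are preserved). Overall, the cross-section is a single solid region. Total boundary length (outer) = 42.00 mm.

42.00 mm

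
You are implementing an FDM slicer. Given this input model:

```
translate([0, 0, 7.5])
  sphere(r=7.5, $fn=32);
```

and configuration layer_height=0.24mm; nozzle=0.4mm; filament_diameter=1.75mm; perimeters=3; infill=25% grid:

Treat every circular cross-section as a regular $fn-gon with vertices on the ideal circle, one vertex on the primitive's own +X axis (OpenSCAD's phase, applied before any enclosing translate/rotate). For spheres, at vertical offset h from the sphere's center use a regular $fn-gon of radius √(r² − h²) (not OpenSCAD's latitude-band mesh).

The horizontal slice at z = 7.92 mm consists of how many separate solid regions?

At z = 7.92 mm: the r=7.5 sphere contributes a regular 32-gon of circumradius √(7.5²−0.42²) = 7.488. The result has 1 disconnected region.

1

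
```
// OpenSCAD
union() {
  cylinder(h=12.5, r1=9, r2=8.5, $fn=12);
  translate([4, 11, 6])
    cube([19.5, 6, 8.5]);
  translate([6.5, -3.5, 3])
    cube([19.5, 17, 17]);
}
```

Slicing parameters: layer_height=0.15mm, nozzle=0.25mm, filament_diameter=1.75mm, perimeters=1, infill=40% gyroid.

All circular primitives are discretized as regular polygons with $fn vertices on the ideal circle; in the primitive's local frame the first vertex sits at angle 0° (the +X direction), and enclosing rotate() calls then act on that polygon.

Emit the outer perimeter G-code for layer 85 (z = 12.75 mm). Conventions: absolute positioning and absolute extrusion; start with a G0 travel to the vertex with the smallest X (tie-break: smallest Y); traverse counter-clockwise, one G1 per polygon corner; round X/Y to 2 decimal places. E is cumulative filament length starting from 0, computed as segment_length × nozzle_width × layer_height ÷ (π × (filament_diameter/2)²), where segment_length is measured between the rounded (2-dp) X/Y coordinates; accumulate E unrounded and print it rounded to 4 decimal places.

At z = 12.75 mm: the cone is not intersected at this z (z outside [0, 12.5]); the 19.5×6 cube at (4, 11) contributes its full rectangle; the cube at (6.5, -3.5) is present — its section is the full 19.5×17 rectangle; Taking the union: the regions partially overlap (shared area 42.50 mm²), so overlapping operands fuse into one piece — 1 connected region. The outline is a single polygon with 8 vertices. Extrusion per mm of travel: 0.25 × 0.15 / (π × 0.875²) = 0.015591. Accumulating E over each segment gives final E = 1.3252.

G0 X4.00 Y11.00 Z12.75
G1 X6.50 Y11.00 E0.0390
G1 X6.50 Y-3.50 E0.2650
G1 X26.00 Y-3.50 E0.5691
G1 X26.00 Y13.50 E0.8341
G1 X23.50 Y13.50 E0.8731
G1 X23.50 Y17.00 E0.9276
G1 X4.00 Y17.00 E1.2317
G1 X4.00 Y11.00 E1.3252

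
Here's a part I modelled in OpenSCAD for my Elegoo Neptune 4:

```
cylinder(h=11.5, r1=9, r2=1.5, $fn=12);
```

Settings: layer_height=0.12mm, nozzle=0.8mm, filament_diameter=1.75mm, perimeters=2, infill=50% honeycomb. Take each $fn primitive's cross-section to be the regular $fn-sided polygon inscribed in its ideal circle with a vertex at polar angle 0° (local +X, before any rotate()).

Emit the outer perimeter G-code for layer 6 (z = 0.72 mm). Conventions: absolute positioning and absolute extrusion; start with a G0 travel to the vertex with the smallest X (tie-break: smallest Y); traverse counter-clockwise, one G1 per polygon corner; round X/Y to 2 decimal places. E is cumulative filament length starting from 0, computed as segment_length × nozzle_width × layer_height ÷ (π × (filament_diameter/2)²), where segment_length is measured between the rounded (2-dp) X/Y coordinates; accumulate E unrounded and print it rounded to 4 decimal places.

G0 X-8.53 Y0.00 Z0.72
G1 X-7.39 Y-4.27 E0.1764
G1 X-4.27 Y-7.39 E0.3525
G1 X0.00 Y-8.53 E0.5289
G1 X4.27 Y-7.39 E0.7053
G1 X7.39 Y-4.27 E0.8814
G1 X8.53 Y0.00 E1.0578
G1 X7.39 Y4.27 E1.2342
G1 X4.27 Y7.39 E1.4103
G1 X0.00 Y8.53 E1.5867
G1 X-4.27 Y7.39 E1.7631
G1 X-7.39 Y4.27 E1.9392
G1 X-8.53 Y0.00 E2.1156

At z = 0.72 mm: the cone: at t=0.063 of its height the radius interpolates to r₁+(r₂−r₁)t = 8.530, giving a regular 12-gon of that circumradius. The outline is a single polygon with 12 vertices. Extrusion per mm of travel: 0.8 × 0.12 / (π × 0.875²) = 0.039912. Accumulating E over each segment gives final E = 2.1156.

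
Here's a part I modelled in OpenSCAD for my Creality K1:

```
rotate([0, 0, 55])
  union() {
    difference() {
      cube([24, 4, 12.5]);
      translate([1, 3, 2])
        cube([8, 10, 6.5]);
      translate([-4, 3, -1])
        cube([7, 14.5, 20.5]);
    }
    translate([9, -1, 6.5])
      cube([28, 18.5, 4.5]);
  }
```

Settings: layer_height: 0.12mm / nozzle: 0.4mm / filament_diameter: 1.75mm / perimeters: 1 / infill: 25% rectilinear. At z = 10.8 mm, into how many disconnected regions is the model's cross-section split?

At z = 10.8 mm: the 24×4 cube contributes its full rectangle; the cube at (1, 3) does not reach this height (z outside [2, 8.5]); the cube at (-4, 3) (footprint 7×14.5) is included at this height; Subtracting the remaining from the first: starting from the 24×4 cube, the 7×14.5 cube at (-4, 3) partially overlaps it — only the 3.00 mm² overlap (of its 101.50 mm²) is removed, clipping the outline — 1 connected region; the 28×18.5 cube at (9, -1) contributes its full rectangle; Combining (union): the regions partially overlap (shared area 60.00 mm²), so overlapping operands fuse into one piece — 1 connected region; (whole slice rotated 55° about Z — lengths, areas and connectivity unchanged). The result has 1 disconnected region.

1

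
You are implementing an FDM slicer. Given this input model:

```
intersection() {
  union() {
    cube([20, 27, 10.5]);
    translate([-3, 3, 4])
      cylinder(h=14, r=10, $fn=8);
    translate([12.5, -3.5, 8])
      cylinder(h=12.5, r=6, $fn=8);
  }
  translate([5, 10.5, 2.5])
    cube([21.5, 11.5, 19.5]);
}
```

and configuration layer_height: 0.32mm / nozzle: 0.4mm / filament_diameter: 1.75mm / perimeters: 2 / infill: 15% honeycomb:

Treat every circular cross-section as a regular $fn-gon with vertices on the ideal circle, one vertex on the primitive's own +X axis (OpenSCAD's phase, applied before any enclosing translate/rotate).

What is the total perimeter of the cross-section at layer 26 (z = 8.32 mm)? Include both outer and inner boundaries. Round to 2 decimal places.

At z = 8.32 mm: the 20×27 cube contributes its full rectangle (perimeter 94.00 mm); the cylinder at (-3, 3): section is a regular 8-gon, circumradius r=10 (perimeter = 2·8·10.000·sin(180°/8) = 61.23 mm); the r=6 cylinder at (12.5, -3.5) gives a regular 8-gon of circumradius 6 (constant along its height) (perimeter = 2·8·6.000·sin(180°/8) = 36.74 mm); Combining (union): the regions partially overlap (shared area 75.70 mm²), so the edge portions inside another operand are dropped and the merged outline is re-measured after clipping — boundary = 139.25 mm; the cube at (5, 10.5) (footprint 21.5×11.5) is included at this height (perimeter 66.00 mm); Taking the intersection: the 21.5×11.5 cube at (5, 10.5) partially overlaps that combined region; clipping to the common part keeps 172.50 mm² — boundary = 53.00 mm. Overall, the cross-section is a single solid region. Total boundary length (outer) = 53.00 mm.

53.00 mm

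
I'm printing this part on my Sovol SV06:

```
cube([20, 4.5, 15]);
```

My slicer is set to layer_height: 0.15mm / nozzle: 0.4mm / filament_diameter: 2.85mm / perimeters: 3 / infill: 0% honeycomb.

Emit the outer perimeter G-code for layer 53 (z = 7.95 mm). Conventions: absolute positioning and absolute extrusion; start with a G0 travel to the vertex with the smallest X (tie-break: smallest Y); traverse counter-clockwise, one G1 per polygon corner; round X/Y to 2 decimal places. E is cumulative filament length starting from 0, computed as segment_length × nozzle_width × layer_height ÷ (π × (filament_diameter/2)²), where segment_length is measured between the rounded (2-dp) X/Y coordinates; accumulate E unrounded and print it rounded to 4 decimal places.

At z = 7.95 mm: the cube is present — its section is the full 20×4.5 rectangle. The outline is a single polygon with 4 vertices. Extrusion per mm of travel: 0.4 × 0.15 / (π × 1.425²) = 0.009405. Accumulating E over each segment gives final E = 0.4609.

G0 X0.00 Y0.00 Z7.95
G1 X20.00 Y0.00 E0.1881
G1 X20.00 Y4.50 E0.2304
G1 X0.00 Y4.50 E0.4185
G1 X0.00 Y0.00 E0.4609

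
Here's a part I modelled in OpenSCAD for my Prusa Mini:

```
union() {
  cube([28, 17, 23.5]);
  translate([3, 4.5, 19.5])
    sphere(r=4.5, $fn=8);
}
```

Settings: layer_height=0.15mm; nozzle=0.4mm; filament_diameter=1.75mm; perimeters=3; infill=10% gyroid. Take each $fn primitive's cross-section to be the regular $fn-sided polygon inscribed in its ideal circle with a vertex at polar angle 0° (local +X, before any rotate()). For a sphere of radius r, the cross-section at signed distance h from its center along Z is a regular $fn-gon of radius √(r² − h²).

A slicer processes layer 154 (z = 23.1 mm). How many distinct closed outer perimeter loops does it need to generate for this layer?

1

At z = 23.1 mm: the cube is present — its section is the full 28×17 rectangle; the r=4.5 sphere at (3, 4.5) slices to a regular 8-gon of circumradius 2.700 (√(r²−h²) with h=3.6 from center); Merging all regions: the r=4.5 sphere at (3, 4.5) lies entirely inside the 28×17 cube, so the union is just the 28×17 cube — 1 connected region. The result has 1 disconnected region.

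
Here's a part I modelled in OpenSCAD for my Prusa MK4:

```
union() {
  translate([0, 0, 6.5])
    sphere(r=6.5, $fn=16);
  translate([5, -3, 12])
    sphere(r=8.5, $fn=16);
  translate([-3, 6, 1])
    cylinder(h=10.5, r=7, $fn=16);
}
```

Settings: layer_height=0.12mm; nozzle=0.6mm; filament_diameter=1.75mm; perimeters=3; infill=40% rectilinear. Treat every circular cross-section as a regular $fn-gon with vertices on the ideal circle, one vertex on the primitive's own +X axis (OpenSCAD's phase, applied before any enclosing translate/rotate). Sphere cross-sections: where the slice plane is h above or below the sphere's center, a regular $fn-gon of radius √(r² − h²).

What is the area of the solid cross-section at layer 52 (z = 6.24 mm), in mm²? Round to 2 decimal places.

At z = 6.24 mm: the sphere: section is a regular 16-gon, circumradius = √(r²−h²) = √(6.5²−0.26²) = 6.495 (area = (16/2)·6.495²·sin(360°/16) = 129.14 mm²); the r=8.5 sphere at (5, -3) slices to a regular 16-gon of circumradius 6.251 (√(r²−h²) with h=5.76 from center) (area = (16/2)·6.251²·sin(360°/16) = 119.62 mm²); the r=7 cylinder at (-3, 6) gives a regular 16-gon of circumradius 7 (constant along its height) (area = (16/2)·7.000²·sin(360°/16) = 150.01 mm²); Combining (union): the regions partially overlap — summed areas 398.77 mm² minus the doubly-counted overlap 107.56 mm² gives 291.21 mm² — area = 291.21 mm². Overall, the cross-section is a single solid region. Net area = 291.21 mm².

291.21 mm²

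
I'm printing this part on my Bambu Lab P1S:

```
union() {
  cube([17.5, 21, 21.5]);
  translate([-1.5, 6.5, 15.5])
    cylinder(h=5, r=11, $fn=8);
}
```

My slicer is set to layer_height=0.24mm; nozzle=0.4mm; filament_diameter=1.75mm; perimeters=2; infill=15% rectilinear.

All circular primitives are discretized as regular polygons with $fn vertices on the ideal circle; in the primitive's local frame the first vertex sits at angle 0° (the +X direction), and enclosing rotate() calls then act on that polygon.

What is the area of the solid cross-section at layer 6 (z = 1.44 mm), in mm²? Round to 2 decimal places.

367.50 mm²

At z = 1.44 mm: the 17.5×21 cube contributes its full rectangle (area 367.50 mm²); the cylinder at (-1.5, 6.5) does not reach this height (z outside [15.5, 20.5]); Combining (union): only the 17.5×21 cube is present, so the union is just that shape — area = 367.50 mm². Overall, the cross-section is a single solid region. Net area = 367.50 mm².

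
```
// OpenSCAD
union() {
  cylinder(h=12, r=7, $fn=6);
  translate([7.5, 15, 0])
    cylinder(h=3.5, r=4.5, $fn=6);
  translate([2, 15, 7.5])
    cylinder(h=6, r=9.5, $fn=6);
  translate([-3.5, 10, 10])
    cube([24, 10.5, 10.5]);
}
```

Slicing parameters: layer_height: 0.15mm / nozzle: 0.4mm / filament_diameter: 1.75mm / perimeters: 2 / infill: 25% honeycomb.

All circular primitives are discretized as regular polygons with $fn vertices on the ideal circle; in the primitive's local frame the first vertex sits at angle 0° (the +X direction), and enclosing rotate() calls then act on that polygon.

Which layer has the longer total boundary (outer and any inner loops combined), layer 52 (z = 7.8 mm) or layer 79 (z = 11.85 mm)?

layer 79 (z = 11.85 mm)

Layer 52 (z = 7.8): the r=7 cylinder gives a regular 6-gon of circumradius 7 (constant along its height) (perimeter = 2·6·7.000·sin(180°/6) = 42.00 mm); the cylinder at (7.5, 15) is absent (z outside [0, 3.5]); the r=9.5 cylinder at (2, 15) gives a regular 6-gon of circumradius 9.5 (constant along its height) (perimeter = 2·6·9.500·sin(180°/6) = 57.00 mm); the cube at (-3.5, 10) is absent (z outside [10, 20.5]); Taking the union: the 2 present regions are separate (no shared area or edge), so areas and boundary lengths simply add and each stays a separate island — boundary = 99.00 mm. So its perimeter = 99.00 mm. Layer 79 (z = 11.85): the cylinder: section is a regular 6-gon, circumradius r=7 (perimeter = 2·6·7.000·sin(180°/6) = 42.00 mm); the cylinder at (7.5, 15) is not intersected at this z (z outside [0, 3.5]); the r=9.5 cylinder at (2, 15) gives a regular 6-gon of circumradius 9.5 (constant along its height) (perimeter = 2·6·9.500·sin(180°/6) = 57.00 mm); the cube at (-3.5, 10) is present — its section is the full 24×10.5 rectangle (perimeter 69.00 mm); Taking the union: the regions partially overlap (shared area 141.55 mm²), so the edge portions inside another operand are dropped and the merged outline is re-measured after clipping — boundary = 121.44 mm. So its perimeter = 121.44 mm. Layer 79 is larger (121.44 vs 99.00 mm).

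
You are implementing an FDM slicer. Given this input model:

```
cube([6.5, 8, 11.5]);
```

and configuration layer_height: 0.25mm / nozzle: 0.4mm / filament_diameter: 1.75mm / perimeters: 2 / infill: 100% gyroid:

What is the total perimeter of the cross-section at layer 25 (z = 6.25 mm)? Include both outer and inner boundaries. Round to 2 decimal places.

29.00 mm

At z = 6.25 mm: the cube (footprint 6.5×8) is included at this height (perimeter 29.00 mm). Overall, the cross-section is a single solid region. Total boundary length (outer) = 29.00 mm.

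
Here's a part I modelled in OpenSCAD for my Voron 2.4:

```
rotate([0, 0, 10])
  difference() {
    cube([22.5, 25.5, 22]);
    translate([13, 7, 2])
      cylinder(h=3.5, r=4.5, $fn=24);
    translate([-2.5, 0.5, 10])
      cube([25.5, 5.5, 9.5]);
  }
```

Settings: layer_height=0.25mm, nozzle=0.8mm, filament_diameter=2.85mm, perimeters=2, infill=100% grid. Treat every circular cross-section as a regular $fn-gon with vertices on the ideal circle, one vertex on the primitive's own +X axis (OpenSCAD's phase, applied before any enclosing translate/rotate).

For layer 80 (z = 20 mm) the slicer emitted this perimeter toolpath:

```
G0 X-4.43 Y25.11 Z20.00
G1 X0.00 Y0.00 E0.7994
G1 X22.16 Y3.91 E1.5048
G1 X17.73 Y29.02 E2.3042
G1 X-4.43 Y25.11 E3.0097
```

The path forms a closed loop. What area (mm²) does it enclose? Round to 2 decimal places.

573.76 mm²

Apply the shoelace formula to the sequence of (X, Y) vertices; enclosed area = 573.76 mm².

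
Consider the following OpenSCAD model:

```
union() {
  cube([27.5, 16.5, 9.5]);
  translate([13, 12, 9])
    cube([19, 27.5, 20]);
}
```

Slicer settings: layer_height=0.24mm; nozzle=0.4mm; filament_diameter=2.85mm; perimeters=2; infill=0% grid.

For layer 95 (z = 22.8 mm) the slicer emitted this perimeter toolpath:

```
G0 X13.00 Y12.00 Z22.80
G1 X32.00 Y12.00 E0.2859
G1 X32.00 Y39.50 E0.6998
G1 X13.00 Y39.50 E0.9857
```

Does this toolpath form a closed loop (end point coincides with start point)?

Start point (G0): (13.00, 12.00). End point (last G1): the path does not return to the start — open.

no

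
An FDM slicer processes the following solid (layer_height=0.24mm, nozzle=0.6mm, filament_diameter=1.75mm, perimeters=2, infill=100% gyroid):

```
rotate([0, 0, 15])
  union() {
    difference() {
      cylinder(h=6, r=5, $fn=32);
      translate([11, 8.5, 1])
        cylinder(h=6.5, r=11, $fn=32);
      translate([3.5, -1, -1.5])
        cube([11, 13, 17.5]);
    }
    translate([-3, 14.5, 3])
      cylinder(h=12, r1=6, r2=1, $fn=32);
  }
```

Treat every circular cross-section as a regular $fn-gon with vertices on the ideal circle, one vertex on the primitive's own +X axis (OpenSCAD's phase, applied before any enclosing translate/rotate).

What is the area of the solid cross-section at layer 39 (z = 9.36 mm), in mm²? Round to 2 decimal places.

35.03 mm²

At z = 9.36 mm: the cylinder does not reach this height (z outside [0, 6]); the cylinder at (11, 8.5) is not intersected at this z (z outside [1, 7.5]); the 11×13 cube at (3.5, -1) contributes its full rectangle (area 143.00 mm²); Subtracting the remaining from the first: the first operand is absent here, so nothing remains; the cone at (-3, 14.5) contributes a regular 32-gon of circumradius 3.350 (interpolated between r1=6 and r2=1 at t=0.530) (area = (32/2)·3.350²·sin(360°/32) = 35.03 mm²); Taking the union: only the cone at (-3, 14.5) is present, so the union is just that shape — area = 35.03 mm²; (rotated 15° about Z; rotation is an isometry so areas/perimeters/island counts are preserved). Overall, the cross-section is a single solid region. Net area = 35.03 mm².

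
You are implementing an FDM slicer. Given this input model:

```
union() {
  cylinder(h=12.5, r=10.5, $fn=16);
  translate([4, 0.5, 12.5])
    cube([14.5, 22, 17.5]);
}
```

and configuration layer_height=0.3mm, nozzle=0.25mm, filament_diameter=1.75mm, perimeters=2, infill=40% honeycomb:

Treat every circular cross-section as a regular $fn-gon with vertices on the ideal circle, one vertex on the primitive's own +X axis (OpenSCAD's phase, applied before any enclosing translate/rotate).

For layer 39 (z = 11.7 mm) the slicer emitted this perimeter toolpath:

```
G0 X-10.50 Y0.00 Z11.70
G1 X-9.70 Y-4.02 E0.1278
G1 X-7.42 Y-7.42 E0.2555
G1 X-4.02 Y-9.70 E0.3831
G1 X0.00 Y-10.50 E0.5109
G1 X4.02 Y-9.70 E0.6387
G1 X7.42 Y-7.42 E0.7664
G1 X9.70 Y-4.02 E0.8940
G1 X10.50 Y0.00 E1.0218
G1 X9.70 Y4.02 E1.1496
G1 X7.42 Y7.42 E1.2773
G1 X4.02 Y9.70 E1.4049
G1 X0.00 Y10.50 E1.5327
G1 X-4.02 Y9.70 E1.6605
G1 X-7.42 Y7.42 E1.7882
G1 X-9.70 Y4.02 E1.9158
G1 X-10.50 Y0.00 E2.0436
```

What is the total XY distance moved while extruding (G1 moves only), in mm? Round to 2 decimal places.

65.54 mm

Sum the Euclidean lengths of each G1 segment: total = 65.54 mm.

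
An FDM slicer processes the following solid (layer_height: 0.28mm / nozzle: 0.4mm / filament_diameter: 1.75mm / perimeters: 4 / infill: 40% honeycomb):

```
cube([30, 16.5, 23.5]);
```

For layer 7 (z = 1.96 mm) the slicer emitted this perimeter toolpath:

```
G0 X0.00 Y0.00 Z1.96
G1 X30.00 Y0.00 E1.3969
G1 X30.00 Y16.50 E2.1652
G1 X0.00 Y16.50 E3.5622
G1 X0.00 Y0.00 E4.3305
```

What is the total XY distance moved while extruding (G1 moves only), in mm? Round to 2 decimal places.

Sum the Euclidean lengths of each G1 segment: total = 93.00 mm.

93.00 mm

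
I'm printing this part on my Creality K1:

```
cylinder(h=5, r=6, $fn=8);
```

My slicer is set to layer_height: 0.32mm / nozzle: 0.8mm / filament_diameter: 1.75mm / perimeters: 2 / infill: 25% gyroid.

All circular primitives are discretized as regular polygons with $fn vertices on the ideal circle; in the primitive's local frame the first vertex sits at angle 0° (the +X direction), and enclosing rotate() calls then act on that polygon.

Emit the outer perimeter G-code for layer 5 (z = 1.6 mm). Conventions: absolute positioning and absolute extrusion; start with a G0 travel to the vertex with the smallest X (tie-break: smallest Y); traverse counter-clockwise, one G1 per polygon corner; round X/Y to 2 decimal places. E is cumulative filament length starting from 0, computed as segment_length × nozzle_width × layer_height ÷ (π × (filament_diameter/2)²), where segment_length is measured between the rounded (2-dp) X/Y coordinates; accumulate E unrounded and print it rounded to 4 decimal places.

At z = 1.6 mm: the cylinder: section is a regular 8-gon, circumradius r=6. The outline is a single polygon with 8 vertices. Extrusion per mm of travel: 0.8 × 0.32 / (π × 0.875²) = 0.106432. Accumulating E over each segment gives final E = 3.9089.

G0 X-6.00 Y0.00 Z1.60
G1 X-4.24 Y-4.24 E0.4886
G1 X0.00 Y-6.00 E0.9772
G1 X4.24 Y-4.24 E1.4658
G1 X6.00 Y0.00 E1.9544
G1 X4.24 Y4.24 E2.4430
G1 X0.00 Y6.00 E2.9316
G1 X-4.24 Y4.24 E3.4203
G1 X-6.00 Y0.00 E3.9089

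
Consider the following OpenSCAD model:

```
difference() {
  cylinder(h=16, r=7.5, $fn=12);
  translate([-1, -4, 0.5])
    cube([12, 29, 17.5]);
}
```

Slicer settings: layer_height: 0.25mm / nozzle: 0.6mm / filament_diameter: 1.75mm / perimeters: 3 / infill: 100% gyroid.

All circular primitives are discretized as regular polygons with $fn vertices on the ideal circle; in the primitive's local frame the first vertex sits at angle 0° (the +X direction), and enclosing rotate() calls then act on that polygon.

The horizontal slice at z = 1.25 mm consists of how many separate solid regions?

At z = 1.25 mm: the cylinder: section is a regular 12-gon, circumradius r=7.5; the 12×29 cube at (-1, -4) contributes its full rectangle; After the difference (first − rest): starting from the r=7.5 cylinder, the 12×29 cube at (-1, -4) partially overlaps it — only the 81.39 mm² overlap (of its 348.00 mm²) is removed, clipping the outline — 1 connected region. The result has 1 disconnected region.

1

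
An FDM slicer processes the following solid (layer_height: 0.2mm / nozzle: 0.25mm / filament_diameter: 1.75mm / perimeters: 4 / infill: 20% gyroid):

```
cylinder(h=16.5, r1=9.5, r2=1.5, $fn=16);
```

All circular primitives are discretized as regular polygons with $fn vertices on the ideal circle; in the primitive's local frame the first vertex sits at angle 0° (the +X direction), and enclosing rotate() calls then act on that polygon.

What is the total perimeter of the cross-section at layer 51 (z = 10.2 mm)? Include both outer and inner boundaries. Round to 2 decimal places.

At z = 10.2 mm: the cone: at t=0.618 of its height the radius interpolates to r₁+(r₂−r₁)t = 4.555, giving a regular 16-gon of that circumradius (perimeter = 2·16·4.555·sin(180°/16) = 28.43 mm). Overall, the cross-section is a single solid region. Total boundary length (outer) = 28.43 mm.

28.43 mm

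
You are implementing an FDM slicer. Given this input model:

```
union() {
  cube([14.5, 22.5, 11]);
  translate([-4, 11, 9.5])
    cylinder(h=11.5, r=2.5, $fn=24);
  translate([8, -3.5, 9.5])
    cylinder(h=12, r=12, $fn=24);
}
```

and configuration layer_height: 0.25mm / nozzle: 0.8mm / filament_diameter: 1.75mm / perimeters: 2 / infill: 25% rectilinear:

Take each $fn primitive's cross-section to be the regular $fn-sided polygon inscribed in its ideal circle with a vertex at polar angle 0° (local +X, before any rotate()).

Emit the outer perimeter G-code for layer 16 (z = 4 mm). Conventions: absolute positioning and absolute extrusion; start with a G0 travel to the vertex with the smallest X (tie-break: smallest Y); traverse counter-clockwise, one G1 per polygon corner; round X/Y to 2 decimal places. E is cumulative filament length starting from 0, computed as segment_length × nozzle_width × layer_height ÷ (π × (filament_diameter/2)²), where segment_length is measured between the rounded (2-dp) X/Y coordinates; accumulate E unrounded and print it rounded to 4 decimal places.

G0 X0.00 Y0.00 Z4.00
G1 X14.50 Y0.00 E1.2057
G1 X14.50 Y22.50 E3.0766
G1 X0.00 Y22.50 E4.2822
G1 X0.00 Y0.00 E6.1531

At z = 4 mm: the cube is present — its section is the full 14.5×22.5 rectangle; the cylinder at (-4, 11) is not intersected at this z (z outside [9.5, 21]); the cylinder at (8, -3.5) is absent (z outside [9.5, 21.5]); Combining (union): only the 14.5×22.5 cube is present, so the union is just that shape — 1 connected region. The outline is a single polygon with 4 vertices. Extrusion per mm of travel: 0.8 × 0.25 / (π × 0.875²) = 0.083150. Accumulating E over each segment gives final E = 6.1531.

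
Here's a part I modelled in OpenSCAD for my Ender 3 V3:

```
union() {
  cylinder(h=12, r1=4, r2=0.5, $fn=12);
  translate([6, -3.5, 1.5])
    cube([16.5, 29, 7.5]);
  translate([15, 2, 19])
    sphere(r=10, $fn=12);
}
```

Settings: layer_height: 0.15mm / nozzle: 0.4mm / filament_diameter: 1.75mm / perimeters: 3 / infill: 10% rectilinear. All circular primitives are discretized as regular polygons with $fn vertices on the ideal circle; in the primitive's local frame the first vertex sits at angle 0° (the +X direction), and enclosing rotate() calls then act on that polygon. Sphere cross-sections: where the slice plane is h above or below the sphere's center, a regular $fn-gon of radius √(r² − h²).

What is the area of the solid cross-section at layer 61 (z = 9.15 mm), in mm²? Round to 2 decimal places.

At z = 9.15 mm: the cone: at t=0.763 of its height the radius interpolates to r₁+(r₂−r₁)t = 1.331, giving a regular 12-gon of that circumradius (area = (12/2)·1.331²·sin(360°/12) = 5.32 mm²); the cube at (6, -3.5) is not intersected at this z (z outside [1.5, 9]); the r=10 sphere at (15, 2) slices to a regular 12-gon of circumradius 1.726 (√(r²−h²) with h=9.85 from center) (area = (12/2)·1.726²·sin(360°/12) = 8.93 mm²); Merging all regions: the 2 present regions are separate (no shared area or edge), so areas and boundary lengths simply add and each stays a separate island — area = 14.25 mm². Overall, the cross-section has 2 separate islands. Net area = 14.25 mm².

14.25 mm²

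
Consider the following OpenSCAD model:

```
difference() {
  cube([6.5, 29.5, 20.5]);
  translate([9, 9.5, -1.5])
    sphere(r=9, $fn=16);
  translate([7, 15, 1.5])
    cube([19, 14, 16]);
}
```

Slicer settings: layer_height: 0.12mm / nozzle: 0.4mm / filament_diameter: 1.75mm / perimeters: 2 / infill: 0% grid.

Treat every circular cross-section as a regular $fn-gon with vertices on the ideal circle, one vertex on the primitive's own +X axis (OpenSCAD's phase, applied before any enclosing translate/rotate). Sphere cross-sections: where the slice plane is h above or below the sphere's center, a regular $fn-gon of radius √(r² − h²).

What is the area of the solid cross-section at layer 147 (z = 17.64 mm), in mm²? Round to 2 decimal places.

At z = 17.64 mm: the cube is present — its section is the full 6.5×29.5 rectangle (area 191.75 mm²); the sphere at (9, 9.5) is absent (|z−center|=19.140 > r=9); the cube at (7, 15) is absent (z outside [1.5, 17.5]); Taking the first minus the rest: none of the subtracted shapes is present at this height, so the 6.5×29.5 cube is unchanged — area = 191.75 mm². Overall, the cross-section is a single solid region. Net area = 191.75 mm².

191.75 mm²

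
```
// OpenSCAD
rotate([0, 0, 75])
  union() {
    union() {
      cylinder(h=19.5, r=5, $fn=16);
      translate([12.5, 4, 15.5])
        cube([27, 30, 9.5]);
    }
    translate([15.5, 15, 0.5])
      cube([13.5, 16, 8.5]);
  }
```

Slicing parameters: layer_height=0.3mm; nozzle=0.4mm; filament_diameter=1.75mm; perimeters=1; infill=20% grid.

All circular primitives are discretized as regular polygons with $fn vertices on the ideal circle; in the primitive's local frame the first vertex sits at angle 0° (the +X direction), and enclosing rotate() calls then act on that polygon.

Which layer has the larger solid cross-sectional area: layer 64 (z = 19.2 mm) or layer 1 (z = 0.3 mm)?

layer 64 (z = 19.2 mm)

Layer 64 (z = 19.2): the cylinder: section is a regular 16-gon, circumradius r=5 (area = (16/2)·5.000²·sin(360°/16) = 76.54 mm²); the 27×30 cube at (12.5, 4) contributes its full rectangle (area 810.00 mm²); Merging all regions: the 2 present regions are separate (no shared area or edge), so areas and boundary lengths simply add and each stays a separate island — area = 886.54 mm²; the cube at (15.5, 15) does not reach this height (z outside [0.5, 9]); Combining (union): only the result so far is present, so the union is just that shape — area = 886.54 mm²; (rotated 75° about Z; rotation is an isometry so areas/perimeters/island counts are preserved). So its area = 886.54 mm². Layer 1 (z = 0.3): the r=5 cylinder contributes a regular 16-gon of circumradius 5 (area = (16/2)·5.000²·sin(360°/16) = 76.54 mm²); the cube at (12.5, 4) is absent (z outside [15.5, 25]); Combining (union): only the r=5 cylinder is present, so the union is just that shape — area = 76.54 mm²; the cube at (15.5, 15) is not intersected at this z (z outside [0.5, 9]); Combining (union): only that combined region is present, so the union is just that shape — area = 76.54 mm²; (rotated 75° about Z; rotation is an isometry so areas/perimeters/island counts are preserved). So its area = 76.54 mm². Layer 64 is larger (886.54 vs 76.54 mm²).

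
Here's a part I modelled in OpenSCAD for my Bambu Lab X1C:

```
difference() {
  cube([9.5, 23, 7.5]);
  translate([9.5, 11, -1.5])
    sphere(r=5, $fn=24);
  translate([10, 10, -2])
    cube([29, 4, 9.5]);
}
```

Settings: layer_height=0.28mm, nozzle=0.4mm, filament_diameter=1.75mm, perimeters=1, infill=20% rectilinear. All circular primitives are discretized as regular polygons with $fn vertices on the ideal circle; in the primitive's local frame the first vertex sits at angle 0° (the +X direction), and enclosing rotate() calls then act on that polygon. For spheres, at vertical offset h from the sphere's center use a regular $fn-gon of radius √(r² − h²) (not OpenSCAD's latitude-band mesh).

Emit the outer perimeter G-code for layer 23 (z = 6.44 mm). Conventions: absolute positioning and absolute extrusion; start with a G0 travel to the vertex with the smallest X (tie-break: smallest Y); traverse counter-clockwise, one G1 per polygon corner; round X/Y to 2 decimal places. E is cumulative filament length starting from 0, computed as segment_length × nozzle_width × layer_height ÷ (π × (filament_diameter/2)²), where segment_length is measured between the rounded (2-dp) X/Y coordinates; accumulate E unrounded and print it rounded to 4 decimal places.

At z = 6.44 mm: the cube is present — its section is the full 9.5×23 rectangle; the sphere at (9.5, 11) is not intersected at this z (|z−center|=7.940 > r=5); the cube at (10, 10) (footprint 29×4) is included at this height; Subtracting the remaining from the first: starting from the 9.5×23 cube, the 29×4 cube at (10, 10) misses the remaining region (no effect) — 1 connected region. The outline is a single polygon with 4 vertices. Extrusion per mm of travel: 0.4 × 0.28 / (π × 0.875²) = 0.046564. Accumulating E over each segment gives final E = 3.0267.

G0 X0.00 Y0.00 Z6.44
G1 X9.50 Y0.00 E0.4424
G1 X9.50 Y23.00 E1.5133
G1 X0.00 Y23.00 E1.9557
G1 X0.00 Y0.00 E3.0267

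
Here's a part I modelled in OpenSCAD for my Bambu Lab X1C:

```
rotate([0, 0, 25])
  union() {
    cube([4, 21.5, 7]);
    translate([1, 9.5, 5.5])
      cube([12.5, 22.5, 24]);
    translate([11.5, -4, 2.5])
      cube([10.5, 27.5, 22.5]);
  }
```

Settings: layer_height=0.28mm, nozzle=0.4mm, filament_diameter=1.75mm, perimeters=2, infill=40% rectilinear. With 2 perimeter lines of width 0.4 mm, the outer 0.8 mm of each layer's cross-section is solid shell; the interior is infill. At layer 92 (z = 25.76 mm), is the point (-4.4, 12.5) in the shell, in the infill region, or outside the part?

shell

At z = 25.76 mm: the cube does not reach this height (z outside [0, 7]); the 12.5×22.5 cube at (1, 9.5) contributes its full rectangle; the cube at (11.5, -4) is not intersected at this z (z outside [2.5, 25]); Combining (union): only the 12.5×22.5 cube at (1, 9.5) is present, so the union is just that shape — 1 connected region; (whole slice rotated 25° about Z — lengths, areas and connectivity unchanged). Overall, the cross-section is a single solid region. Undo the 25° rotation: the query point maps to (1.295, 13.188) in the un-rotated model frame. The nearest boundary edge runs (1.00, 32.00)→(1.00, 9.50); distance from the point to it = 0.29 mm. The point is inside the cross-section, 0.29 mm from the nearest boundary — within the 0.8 mm shell band (2 × 0.4).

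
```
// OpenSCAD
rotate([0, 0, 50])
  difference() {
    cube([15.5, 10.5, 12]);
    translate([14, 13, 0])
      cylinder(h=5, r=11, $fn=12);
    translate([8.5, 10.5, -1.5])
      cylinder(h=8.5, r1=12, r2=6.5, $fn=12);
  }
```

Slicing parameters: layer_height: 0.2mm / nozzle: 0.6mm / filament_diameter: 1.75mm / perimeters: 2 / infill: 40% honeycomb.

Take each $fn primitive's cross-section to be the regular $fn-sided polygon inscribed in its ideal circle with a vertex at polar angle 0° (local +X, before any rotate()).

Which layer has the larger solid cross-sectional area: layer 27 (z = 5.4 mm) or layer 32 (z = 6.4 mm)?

layer 32 (z = 6.4 mm)

Layer 27 (z = 5.4): the cube (footprint 15.5×10.5) is included at this height (area 162.75 mm²); the cylinder at (14, 13) is not intersected at this z (z outside [0, 5]); the cone at (8.5, 10.5) contributes a regular 12-gon of circumradius 7.535 (interpolated between r1=12 and r2=6.5 at t=0.812) (area = (12/2)·7.535²·sin(360°/12) = 170.34 mm²); Subtracting the remaining from the first: starting from the 15.5×10.5 cube (162.75 mm²), the cone at (8.5, 10.5) partially overlaps it — only the 84.64 mm² overlap (of its 170.34 mm²) is removed, clipping the outline — area = 78.11 mm²; (rotated 50° about Z; rotation is an isometry so areas/perimeters/island counts are preserved). So its area = 78.11 mm². Layer 32 (z = 6.4): the 15.5×10.5 cube contributes its full rectangle (area 162.75 mm²); the cylinder at (14, 13) is absent (z outside [0, 5]); the cone at (8.5, 10.5) (r1=12→r2=6.5) has section circumradius 6.888 here — a regular 12-gon (area = (12/2)·6.888²·sin(360°/12) = 142.34 mm²); Taking the first minus the rest: starting from the 15.5×10.5 cube (162.75 mm²), the cone at (8.5, 10.5) partially overlaps it — only the 71.17 mm² overlap (of its 142.34 mm²) is removed, clipping the outline — area = 91.58 mm²; (rotated 50° about Z; rotation is an isometry so areas/perimeters/island counts are preserved). So its area = 91.58 mm². Layer 32 is larger (91.58 vs 78.11 mm²).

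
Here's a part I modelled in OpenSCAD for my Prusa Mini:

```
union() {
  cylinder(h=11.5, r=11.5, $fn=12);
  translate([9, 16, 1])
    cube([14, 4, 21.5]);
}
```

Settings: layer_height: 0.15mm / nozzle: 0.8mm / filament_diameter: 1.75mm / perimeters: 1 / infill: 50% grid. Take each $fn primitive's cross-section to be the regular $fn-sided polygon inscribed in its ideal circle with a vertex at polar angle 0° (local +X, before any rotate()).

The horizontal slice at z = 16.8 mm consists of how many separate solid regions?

1

At z = 16.8 mm: the cylinder is absent (z outside [0, 11.5]); the 14×4 cube at (9, 16) contributes its full rectangle; Taking the union: only the 14×4 cube at (9, 16) is present, so the union is just that shape — 1 connected region. The result has 1 disconnected region.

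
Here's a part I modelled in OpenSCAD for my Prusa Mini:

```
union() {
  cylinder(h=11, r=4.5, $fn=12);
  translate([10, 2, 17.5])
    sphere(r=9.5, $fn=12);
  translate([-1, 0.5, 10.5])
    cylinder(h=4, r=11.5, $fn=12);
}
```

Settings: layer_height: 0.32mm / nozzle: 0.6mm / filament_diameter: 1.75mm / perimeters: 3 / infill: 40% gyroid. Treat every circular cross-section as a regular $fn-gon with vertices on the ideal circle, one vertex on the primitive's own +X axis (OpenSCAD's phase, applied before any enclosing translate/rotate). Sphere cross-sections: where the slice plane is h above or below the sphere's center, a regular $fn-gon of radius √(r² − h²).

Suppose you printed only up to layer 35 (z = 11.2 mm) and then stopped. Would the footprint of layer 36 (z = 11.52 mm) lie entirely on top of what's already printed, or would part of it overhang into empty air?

part overhangs

Compare the two slices. At z = 11.2: the cylinder is not intersected at this z (z outside [0, 11]); the r=9.5 sphere at (10, 2) contributes a regular 12-gon of circumradius √(9.5²−6.3²) = 7.111 (area = (12/2)·7.111²·sin(360°/12) = 151.68 mm²); the cylinder at (-1, 0.5): section is a regular 12-gon, circumradius r=11.5 (area = (12/2)·11.500²·sin(360°/12) = 396.75 mm²); Combining (union): the regions partially overlap — summed areas 548.43 mm² minus the doubly-counted overlap 67.54 mm² gives 480.89 mm² — area = 480.89 mm². At z = 11.52: the cylinder does not reach this height (z outside [0, 11]); the r=9.5 sphere at (10, 2) contributes a regular 12-gon of circumradius √(9.5²−5.98²) = 7.382 (area = (12/2)·7.382²·sin(360°/12) = 163.47 mm²); the r=11.5 cylinder at (-1, 0.5) gives a regular 12-gon of circumradius 11.5 (constant along its height) (area = (12/2)·11.500²·sin(360°/12) = 396.75 mm²); Taking the union: the regions partially overlap — summed areas 560.22 mm² minus the doubly-counted overlap 72.31 mm² gives 487.91 mm² — area = 487.91 mm². Checking containment: at z = 11.52 the cross-section extends beyond the z = 11.2 cross-section by about 7.02 mm².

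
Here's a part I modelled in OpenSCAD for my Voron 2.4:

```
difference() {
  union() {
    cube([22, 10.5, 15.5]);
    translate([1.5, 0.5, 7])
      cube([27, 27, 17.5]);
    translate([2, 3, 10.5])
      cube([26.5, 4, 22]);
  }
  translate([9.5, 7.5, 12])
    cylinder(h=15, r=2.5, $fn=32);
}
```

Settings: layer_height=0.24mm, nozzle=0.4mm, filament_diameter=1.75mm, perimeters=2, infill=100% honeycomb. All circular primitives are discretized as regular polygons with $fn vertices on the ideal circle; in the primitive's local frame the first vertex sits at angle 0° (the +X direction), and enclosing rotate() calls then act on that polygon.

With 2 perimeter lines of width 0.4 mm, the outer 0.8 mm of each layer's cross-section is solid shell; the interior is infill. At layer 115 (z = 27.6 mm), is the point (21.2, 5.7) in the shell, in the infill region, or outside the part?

infill

At z = 27.6 mm: the cube is not intersected at this z (z outside [0, 15.5]); the cube at (1.5, 0.5) is absent (z outside [7, 24.5]); the cube at (2, 3) is present — its section is the full 26.5×4 rectangle; Combining (union): only the 26.5×4 cube at (2, 3) is present, so the union is just that shape — 1 connected region; the cylinder at (9.5, 7.5) is absent (z outside [12, 27]); After the difference (first − rest): none of the subtracted shapes is present at this height, so the result so far is unchanged — 1 connected region. Overall, the cross-section is a single solid region. The nearest boundary edge runs (28.50, 7.00)→(2.00, 7.00); distance from the point to it = 1.30 mm. The point is inside the cross-section and 1.30 mm from the nearest boundary — more than the 0.8 mm shell width (2 × 0.4), so it's in the infill interior.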